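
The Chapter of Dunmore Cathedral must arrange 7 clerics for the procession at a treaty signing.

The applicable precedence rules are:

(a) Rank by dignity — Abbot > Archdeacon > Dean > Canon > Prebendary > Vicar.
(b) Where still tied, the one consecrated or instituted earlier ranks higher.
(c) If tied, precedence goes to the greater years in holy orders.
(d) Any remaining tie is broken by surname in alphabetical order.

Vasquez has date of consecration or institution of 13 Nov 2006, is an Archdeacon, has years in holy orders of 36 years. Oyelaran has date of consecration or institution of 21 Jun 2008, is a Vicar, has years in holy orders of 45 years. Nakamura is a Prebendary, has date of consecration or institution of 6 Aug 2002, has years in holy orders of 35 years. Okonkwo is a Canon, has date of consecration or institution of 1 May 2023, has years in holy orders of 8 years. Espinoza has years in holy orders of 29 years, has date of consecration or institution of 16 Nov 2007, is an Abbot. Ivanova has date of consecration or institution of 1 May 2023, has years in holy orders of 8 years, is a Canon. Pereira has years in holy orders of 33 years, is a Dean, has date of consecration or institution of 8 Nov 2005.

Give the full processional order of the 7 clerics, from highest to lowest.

By dignity: Espinoza (Abbot); then Vasquez (Archdeacon); then Pereira (Dean); then Ivanova and Okonkwo (Canon); then Nakamura (Prebendary); then Oyelaran (Vicar).
Ivanova and Okonkwo both have date of consecration or institution 1 May 2023, so the next rule applies.
Ivanova and Okonkwo both have years in holy orders 8 years, so the next rule applies.
Among Ivanova and Okonkwo, alphabetically by surname: Ivanova before Okonkwo.
Full order: Espinoza, Vasquez, Pereira, Ivanova, Okonkwo, Nakamura, Oyelaran.

Espinoza, Vasquez, Pereira, Ivanova, Okonkwo, Nakamura, Oyelaran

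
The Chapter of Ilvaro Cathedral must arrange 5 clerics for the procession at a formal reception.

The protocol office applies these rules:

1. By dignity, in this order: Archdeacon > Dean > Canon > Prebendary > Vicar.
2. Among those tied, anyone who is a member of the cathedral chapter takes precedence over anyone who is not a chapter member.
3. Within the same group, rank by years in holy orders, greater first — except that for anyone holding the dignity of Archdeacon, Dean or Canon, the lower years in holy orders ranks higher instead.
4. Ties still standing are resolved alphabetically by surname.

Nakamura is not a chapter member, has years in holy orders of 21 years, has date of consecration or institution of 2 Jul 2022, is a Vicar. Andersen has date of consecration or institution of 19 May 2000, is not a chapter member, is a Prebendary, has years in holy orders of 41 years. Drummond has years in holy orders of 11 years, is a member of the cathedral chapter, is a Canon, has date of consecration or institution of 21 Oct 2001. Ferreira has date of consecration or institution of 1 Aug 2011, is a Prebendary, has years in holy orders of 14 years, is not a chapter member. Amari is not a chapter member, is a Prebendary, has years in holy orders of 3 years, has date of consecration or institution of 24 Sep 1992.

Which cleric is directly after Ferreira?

By dignity: Drummond (Canon); then Andersen, Ferreira and Amari (Prebendary); then Nakamura (Vicar).
Andersen, Ferreira and Amari are each not a chapter member, so the next rule applies.
Among Andersen, Ferreira and Amari, by years in holy orders (higher first): Andersen (41 years) before Ferreira (14 years) before Amari (3 years).
Order: Drummond, Andersen, Ferreira, Amari, Nakamura.

Amari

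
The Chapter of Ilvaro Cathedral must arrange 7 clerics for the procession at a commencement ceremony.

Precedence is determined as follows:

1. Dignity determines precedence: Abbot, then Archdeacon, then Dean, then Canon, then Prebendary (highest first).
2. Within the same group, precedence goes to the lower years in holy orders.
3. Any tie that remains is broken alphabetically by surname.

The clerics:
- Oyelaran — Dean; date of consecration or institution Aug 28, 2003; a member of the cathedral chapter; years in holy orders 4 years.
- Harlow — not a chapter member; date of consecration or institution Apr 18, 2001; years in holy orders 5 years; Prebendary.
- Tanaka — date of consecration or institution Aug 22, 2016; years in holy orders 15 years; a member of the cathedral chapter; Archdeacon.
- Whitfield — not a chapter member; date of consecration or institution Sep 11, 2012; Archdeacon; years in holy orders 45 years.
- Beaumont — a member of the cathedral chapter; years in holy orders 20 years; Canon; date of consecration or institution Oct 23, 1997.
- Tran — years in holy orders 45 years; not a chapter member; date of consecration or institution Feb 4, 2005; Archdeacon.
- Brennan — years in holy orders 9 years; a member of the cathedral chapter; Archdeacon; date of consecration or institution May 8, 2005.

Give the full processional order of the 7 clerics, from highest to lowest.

By dignity: Brennan, Tanaka, Tran and Whitfield (Archdeacon); then Oyelaran (Dean); then Beaumont (Canon); then Harlow (Prebendary).
Among Brennan, Tanaka, Tran and Whitfield, by years in holy orders (lower first): Brennan (9 years) before Tanaka (15 years) before Tran and Whitfield (45 years).
Among Tran and Whitfield, alphabetically by surname: Tran before Whitfield.
Full order: Brennan, Tanaka, Tran, Whitfield, Oyelaran, Beaumont, Harlow.

Brennan, Tanaka, Tran, Whitfield, Oyelaran, Beaumont, Harlow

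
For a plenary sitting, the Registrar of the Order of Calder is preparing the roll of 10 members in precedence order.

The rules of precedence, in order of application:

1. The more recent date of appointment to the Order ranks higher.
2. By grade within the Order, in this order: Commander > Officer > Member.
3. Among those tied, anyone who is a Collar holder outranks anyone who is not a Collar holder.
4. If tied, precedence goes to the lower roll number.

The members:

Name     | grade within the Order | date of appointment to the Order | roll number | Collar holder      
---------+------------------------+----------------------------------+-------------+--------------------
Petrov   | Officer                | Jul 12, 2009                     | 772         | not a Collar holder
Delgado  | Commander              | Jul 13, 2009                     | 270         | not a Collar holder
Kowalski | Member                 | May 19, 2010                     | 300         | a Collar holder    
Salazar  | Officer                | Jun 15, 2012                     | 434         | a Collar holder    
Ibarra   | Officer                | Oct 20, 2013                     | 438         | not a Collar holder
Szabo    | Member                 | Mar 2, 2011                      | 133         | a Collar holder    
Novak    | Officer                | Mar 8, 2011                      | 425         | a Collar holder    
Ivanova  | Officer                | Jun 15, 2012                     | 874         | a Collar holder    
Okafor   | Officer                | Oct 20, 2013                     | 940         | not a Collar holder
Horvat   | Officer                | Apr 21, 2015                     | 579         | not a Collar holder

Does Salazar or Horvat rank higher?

By date of appointment to the Order (later first): Horvat (Apr 21, 2015); then Ibarra and Okafor (both Oct 20, 2013); then Salazar and Ivanova (both Jun 15, 2012); then Novak (Mar 8, 2011); then Szabo (Mar 2, 2011); then Kowalski (May 19, 2010); then Delgado (Jul 13, 2009); then Petrov (Jul 12, 2009).
Ibarra and Okafor are each Officer, so the next rule applies.
Ibarra and Okafor are each not a Collar holder, so the next rule applies.
Among Ibarra and Okafor, by roll number (lower first): Ibarra (438) before Okafor (940).
Salazar and Ivanova are each Officer, so the next rule applies.
Salazar and Ivanova are each a Collar holder, so the next rule applies.
Among Salazar and Ivanova, by roll number (lower first): Salazar (434) before Ivanova (874).
So Horvat takes precedence.

Horvat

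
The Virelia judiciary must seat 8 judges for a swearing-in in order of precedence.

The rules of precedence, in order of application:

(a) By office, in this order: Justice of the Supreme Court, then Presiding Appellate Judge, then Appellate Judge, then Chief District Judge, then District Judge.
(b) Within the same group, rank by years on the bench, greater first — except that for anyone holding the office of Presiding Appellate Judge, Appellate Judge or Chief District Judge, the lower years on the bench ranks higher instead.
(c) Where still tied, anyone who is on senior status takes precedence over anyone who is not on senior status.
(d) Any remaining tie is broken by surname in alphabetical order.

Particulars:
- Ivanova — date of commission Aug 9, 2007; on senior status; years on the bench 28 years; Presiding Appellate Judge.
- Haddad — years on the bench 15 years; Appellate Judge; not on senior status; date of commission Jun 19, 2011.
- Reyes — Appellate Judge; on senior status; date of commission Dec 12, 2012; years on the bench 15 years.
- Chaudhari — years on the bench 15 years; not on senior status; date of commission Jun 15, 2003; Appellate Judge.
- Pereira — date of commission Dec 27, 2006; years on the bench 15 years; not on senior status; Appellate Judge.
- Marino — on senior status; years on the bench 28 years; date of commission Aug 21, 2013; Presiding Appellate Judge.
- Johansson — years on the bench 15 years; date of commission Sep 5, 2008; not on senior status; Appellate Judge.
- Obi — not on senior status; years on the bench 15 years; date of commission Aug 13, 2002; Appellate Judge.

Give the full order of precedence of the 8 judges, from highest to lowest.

By office: Ivanova and Marino (Presiding Appellate Judge); then Reyes, Chaudhari, Haddad, Johansson, Obi and Pereira (Appellate Judge).
Ivanova and Marino both have years on the bench 28 years, so the next rule applies.
Ivanova and Marino are each on senior status, so the next rule applies.
Among Ivanova and Marino, alphabetically by surname: Ivanova before Marino.
Reyes, Chaudhari, Haddad, Johansson, Obi and Pereira all have years on the bench 15 years, so the next rule applies.
Among Reyes, Chaudhari, Haddad, Johansson, Obi and Pereira, on senior status before not on senior status: Reyes (on senior status) before Chaudhari, Haddad, Johansson, Obi and Pereira (not on senior status).
Among Chaudhari, Haddad, Johansson, Obi and Pereira, alphabetically by surname: Chaudhari before Haddad before Johansson before Obi before Pereira.
Full order: Ivanova, Marino, Reyes, Chaudhari, Haddad, Johansson, Obi, Pereira.

Ivanova, Marino, Reyes, Chaudhari, Haddad, Johansson, Obi, Pereira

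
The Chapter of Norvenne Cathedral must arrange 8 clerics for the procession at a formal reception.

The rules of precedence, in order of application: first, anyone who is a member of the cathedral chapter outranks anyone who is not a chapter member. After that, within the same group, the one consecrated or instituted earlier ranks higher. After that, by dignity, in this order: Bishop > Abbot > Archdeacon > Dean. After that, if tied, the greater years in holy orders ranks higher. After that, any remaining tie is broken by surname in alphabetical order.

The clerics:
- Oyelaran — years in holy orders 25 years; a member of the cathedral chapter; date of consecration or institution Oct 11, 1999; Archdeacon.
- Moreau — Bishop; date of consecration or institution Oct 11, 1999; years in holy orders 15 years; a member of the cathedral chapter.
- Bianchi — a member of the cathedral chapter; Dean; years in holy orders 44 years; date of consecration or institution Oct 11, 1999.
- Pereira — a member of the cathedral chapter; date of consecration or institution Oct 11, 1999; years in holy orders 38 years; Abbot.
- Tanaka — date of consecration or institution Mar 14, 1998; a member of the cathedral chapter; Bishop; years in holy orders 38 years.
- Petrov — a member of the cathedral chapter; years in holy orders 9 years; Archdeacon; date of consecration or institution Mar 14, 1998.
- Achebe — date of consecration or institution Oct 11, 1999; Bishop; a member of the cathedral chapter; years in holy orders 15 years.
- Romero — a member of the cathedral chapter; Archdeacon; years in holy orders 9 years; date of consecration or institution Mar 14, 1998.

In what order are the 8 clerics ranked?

By the first rule: Tanaka, Petrov, Romero, Achebe, Moreau, Pereira, Oyelaran and Bianchi (each a member of the cathedral chapter).
Among Tanaka, Petrov, Romero, Achebe, Moreau, Pereira, Oyelaran and Bianchi, by date of consecration or institution (earlier first): Tanaka, Petrov and Romero (Mar 14, 1998) before Achebe, Moreau, Pereira, Oyelaran and Bianchi (Oct 11, 1999).
Among Tanaka, Petrov and Romero, by dignity: Tanaka (Bishop) before Petrov and Romero (Archdeacon).
Petrov and Romero both have years in holy orders 9 years, so the next rule applies.
Among Petrov and Romero, alphabetically by surname: Petrov before Romero.
Among Achebe, Moreau, Pereira, Oyelaran and Bianchi, by dignity: Achebe and Moreau (Bishop) before Pereira (Abbot) before Oyelaran (Archdeacon) before Bianchi (Dean).
Achebe and Moreau both have years in holy orders 15 years, so the next rule applies.
Among Achebe and Moreau, alphabetically by surname: Achebe before Moreau.
Full order: Tanaka, Petrov, Romero, Achebe, Moreau, Pereira, Oyelaran, Bianchi.

Tanaka, Petrov, Romero, Achebe, Moreau, Pereira, Oyelaran, Bianchi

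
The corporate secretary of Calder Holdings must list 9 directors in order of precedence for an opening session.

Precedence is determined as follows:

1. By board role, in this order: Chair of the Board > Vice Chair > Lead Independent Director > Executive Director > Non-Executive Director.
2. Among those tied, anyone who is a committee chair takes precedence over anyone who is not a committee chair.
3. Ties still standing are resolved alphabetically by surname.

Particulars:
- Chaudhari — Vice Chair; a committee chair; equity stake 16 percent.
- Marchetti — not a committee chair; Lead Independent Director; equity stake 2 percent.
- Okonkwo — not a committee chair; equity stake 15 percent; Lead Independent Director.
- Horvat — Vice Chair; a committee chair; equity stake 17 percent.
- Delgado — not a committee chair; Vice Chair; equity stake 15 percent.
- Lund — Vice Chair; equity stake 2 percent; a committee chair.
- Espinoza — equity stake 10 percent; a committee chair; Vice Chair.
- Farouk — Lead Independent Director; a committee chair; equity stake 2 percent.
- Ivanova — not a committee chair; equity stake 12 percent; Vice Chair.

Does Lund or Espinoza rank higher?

By board role: Chaudhari, Espinoza, Horvat, Lund, Delgado and Ivanova (Vice Chair); then Farouk, Marchetti and Okonkwo (Lead Independent Director).
Among Chaudhari, Espinoza, Horvat, Lund, Delgado and Ivanova, a committee chair before not a committee chair: Chaudhari, Espinoza, Horvat and Lund (a committee chair) before Delgado and Ivanova (not a committee chair).
Among Chaudhari, Espinoza, Horvat and Lund, alphabetically by surname: Chaudhari before Espinoza before Horvat before Lund.
Among Delgado and Ivanova, alphabetically by surname: Delgado before Ivanova.
Among Farouk, Marchetti and Okonkwo, a committee chair before not a committee chair: Farouk (a committee chair) before Marchetti and Okonkwo (not a committee chair).
Among Marchetti and Okonkwo, alphabetically by surname: Marchetti before Okonkwo.
So Espinoza takes precedence.

Espinoza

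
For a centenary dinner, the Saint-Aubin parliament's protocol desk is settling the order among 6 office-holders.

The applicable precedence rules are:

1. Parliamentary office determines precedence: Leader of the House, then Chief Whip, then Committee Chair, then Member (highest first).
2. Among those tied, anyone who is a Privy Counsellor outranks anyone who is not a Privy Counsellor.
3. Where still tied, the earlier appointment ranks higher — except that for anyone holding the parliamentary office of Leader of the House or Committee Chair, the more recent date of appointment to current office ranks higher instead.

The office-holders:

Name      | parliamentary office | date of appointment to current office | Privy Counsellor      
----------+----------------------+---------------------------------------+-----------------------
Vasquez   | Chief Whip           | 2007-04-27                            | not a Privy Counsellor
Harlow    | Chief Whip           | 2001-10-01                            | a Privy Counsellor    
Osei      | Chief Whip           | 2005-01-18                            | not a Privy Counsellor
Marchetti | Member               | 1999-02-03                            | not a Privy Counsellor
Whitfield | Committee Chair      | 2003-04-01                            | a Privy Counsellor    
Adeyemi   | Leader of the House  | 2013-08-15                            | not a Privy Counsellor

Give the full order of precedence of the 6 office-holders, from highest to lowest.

Adeyemi, Harlow, Osei, Vasquez, Whitfield, Marchetti

By parliamentary office: Adeyemi (Leader of the House); then Harlow, Osei and Vasquez (Chief Whip); then Whitfield (Committee Chair); then Marchetti (Member).
Among Harlow, Osei and Vasquez, a Privy Counsellor before not a Privy Counsellor: Harlow (a Privy Counsellor) before Osei and Vasquez (not a Privy Counsellor).
Among Osei and Vasquez, by date of appointment to current office (earlier first): Osei (2005-01-18) before Vasquez (2007-04-27).
Full order: Adeyemi, Harlow, Osei, Vasquez, Whitfield, Marchetti.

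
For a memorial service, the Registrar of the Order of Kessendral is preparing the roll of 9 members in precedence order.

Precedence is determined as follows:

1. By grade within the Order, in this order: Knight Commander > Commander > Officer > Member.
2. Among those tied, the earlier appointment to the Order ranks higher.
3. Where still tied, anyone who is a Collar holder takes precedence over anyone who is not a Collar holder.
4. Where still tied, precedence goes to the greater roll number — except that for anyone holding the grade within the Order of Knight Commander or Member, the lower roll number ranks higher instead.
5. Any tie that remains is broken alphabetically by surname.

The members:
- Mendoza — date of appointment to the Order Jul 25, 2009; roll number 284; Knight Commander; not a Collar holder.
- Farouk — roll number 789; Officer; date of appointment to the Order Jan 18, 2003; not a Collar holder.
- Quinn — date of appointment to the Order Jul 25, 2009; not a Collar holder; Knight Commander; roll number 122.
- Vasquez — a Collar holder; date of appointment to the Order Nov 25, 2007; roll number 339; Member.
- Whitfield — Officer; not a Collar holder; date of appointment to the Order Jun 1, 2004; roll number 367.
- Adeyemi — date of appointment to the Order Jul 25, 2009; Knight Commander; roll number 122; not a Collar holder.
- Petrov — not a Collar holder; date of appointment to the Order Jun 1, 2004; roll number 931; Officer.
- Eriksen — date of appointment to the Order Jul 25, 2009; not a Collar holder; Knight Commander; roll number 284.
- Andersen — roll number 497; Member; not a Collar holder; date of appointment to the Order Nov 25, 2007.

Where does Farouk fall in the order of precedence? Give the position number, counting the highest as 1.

By grade within the Order: Adeyemi, Quinn, Eriksen and Mendoza (Knight Commander); then Farouk, Petrov and Whitfield (Officer); then Vasquez and Andersen (Member).
Adeyemi, Quinn, Eriksen and Mendoza all have date of appointment to the Order Jul 25, 2009, so the next rule applies.
Adeyemi, Quinn, Eriksen and Mendoza are each not a Collar holder, so the next rule applies.
Among Adeyemi, Quinn, Eriksen and Mendoza, by roll number (lower first) (reversed rule for this group): Adeyemi and Quinn (122) before Eriksen and Mendoza (284).
Among Adeyemi and Quinn, alphabetically by surname: Adeyemi before Quinn.
Among Eriksen and Mendoza, alphabetically by surname: Eriksen before Mendoza.
Among Farouk, Petrov and Whitfield, by date of appointment to the Order (earlier first): Farouk (Jan 18, 2003) before Petrov and Whitfield (Jun 1, 2004).
Petrov and Whitfield are each not a Collar holder, so the next rule applies.
Among Petrov and Whitfield, by roll number (higher first): Petrov (931) before Whitfield (367).
Vasquez and Andersen both have date of appointment to the Order Nov 25, 2007, so the next rule applies.
Among Vasquez and Andersen, a Collar holder before not a Collar holder: Vasquez (a Collar holder) before Andersen (not a Collar holder).
Order: Adeyemi, Quinn, Eriksen, Mendoza, Farouk, Petrov, Whitfield, Vasquez, Andersen. So position 5.

5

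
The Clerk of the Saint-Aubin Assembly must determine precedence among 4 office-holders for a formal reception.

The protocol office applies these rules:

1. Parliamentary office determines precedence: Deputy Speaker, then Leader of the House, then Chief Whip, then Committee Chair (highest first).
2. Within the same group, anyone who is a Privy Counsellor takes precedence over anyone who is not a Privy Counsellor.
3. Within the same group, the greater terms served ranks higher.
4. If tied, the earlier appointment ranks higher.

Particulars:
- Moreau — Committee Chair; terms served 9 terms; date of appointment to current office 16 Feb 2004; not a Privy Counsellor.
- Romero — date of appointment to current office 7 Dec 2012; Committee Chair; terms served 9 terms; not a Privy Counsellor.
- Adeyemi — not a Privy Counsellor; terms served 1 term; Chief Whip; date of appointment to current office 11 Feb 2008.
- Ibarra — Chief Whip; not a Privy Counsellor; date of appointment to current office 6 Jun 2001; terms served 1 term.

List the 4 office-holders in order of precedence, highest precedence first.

By parliamentary office: Ibarra and Adeyemi (Chief Whip); then Moreau and Romero (Committee Chair).
Ibarra and Adeyemi are each not a Privy Counsellor, so the next rule applies.
Ibarra and Adeyemi both have terms served 1 term, so the next rule applies.
Among Ibarra and Adeyemi, by date of appointment to current office (earlier first): Ibarra (6 Jun 2001) before Adeyemi (11 Feb 2008).
Moreau and Romero are each not a Privy Counsellor, so the next rule applies.
Moreau and Romero both have terms served 9 terms, so the next rule applies.
Among Moreau and Romero, by date of appointment to current office (earlier first): Moreau (16 Feb 2004) before Romero (7 Dec 2012).
Full order: Ibarra, Adeyemi, Moreau, Romero.

Ibarra, Adeyemi, Moreau, Romero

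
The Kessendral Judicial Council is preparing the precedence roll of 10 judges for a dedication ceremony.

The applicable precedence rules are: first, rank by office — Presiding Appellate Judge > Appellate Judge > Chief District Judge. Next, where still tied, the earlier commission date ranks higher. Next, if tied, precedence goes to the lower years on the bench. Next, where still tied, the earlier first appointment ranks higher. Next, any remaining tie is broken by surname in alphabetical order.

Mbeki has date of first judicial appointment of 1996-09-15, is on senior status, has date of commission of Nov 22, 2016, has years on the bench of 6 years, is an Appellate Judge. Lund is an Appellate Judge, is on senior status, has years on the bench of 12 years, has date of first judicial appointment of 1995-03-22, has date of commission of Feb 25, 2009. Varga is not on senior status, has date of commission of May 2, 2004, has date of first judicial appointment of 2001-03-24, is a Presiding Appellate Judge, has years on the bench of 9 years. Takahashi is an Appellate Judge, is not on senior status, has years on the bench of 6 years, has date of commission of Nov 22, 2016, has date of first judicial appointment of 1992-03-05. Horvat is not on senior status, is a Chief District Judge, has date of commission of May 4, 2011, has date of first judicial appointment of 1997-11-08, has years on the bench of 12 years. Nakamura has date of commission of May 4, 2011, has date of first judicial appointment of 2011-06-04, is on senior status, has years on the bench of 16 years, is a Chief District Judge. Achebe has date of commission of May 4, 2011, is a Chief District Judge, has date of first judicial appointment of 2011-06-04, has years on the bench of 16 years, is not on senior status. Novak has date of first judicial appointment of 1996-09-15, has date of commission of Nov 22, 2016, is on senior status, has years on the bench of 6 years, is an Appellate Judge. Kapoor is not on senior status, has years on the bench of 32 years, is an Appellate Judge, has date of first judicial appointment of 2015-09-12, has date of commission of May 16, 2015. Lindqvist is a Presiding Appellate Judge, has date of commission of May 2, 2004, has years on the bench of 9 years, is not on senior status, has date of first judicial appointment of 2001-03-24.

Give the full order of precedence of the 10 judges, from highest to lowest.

By office: Lindqvist and Varga (Presiding Appellate Judge); then Lund, Kapoor, Takahashi, Mbeki and Novak (Appellate Judge); then Horvat, Achebe and Nakamura (Chief District Judge).
Lindqvist and Varga both have date of commission May 2, 2004, so the next rule applies.
Lindqvist and Varga both have years on the bench 9 years, so the next rule applies.
Lindqvist and Varga both have date of first judicial appointment 2001-03-24, so the next rule applies.
Among Lindqvist and Varga, alphabetically by surname: Lindqvist before Varga.
Among Lund, Kapoor, Takahashi, Mbeki and Novak, by date of commission (earlier first): Lund (Feb 25, 2009) before Kapoor (May 16, 2015) before Takahashi, Mbeki and Novak (Nov 22, 2016).
Takahashi, Mbeki and Novak all have years on the bench 6 years, so the next rule applies.
Among Takahashi, Mbeki and Novak, by date of first judicial appointment (earlier first): Takahashi (1992-03-05) before Mbeki and Novak (1996-09-15).
Among Mbeki and Novak, alphabetically by surname: Mbeki before Novak.
Horvat, Achebe and Nakamura all have date of commission May 4, 2011, so the next rule applies.
Among Horvat, Achebe and Nakamura, by years on the bench (lower first): Horvat (12 years) before Achebe and Nakamura (16 years).
Achebe and Nakamura both have date of first judicial appointment 2011-06-04, so the next rule applies.
Among Achebe and Nakamura, alphabetically by surname: Achebe before Nakamura.
Full order: Lindqvist, Varga, Lund, Kapoor, Takahashi, Mbeki, Novak, Horvat, Achebe, Nakamura.

Lindqvist, Varga, Lund, Kapoor, Takahashi, Mbeki, Novak, Horvat, Achebe, Nakamura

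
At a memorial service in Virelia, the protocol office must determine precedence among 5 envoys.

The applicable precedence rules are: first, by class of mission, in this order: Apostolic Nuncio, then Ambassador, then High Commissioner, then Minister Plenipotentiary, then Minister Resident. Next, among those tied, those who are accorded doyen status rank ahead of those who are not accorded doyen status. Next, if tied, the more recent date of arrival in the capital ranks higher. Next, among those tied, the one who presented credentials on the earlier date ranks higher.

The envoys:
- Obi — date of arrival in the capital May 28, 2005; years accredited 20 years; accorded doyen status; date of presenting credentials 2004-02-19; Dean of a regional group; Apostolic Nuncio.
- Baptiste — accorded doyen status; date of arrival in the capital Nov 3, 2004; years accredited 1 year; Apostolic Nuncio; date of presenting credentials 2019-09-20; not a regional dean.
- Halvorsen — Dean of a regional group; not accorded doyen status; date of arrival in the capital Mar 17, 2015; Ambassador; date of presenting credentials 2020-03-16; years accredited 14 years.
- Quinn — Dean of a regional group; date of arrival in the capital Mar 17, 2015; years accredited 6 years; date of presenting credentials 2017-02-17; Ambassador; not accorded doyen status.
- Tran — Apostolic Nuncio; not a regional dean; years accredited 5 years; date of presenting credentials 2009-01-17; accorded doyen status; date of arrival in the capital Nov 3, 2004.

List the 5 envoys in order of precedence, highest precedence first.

By class of mission: Obi, Tran and Baptiste (Apostolic Nuncio); then Quinn and Halvorsen (Ambassador).
Obi, Tran and Baptiste are each accorded doyen status, so the next rule applies.
Among Obi, Tran and Baptiste, by date of arrival in the capital (later first): Obi (May 28, 2005) before Tran and Baptiste (Nov 3, 2004).
Among Tran and Baptiste, by date of presenting credentials (earlier first): Tran (2009-01-17) before Baptiste (2019-09-20).
Quinn and Halvorsen are each not accorded doyen status, so the next rule applies.
Quinn and Halvorsen both have date of arrival in the capital Mar 17, 2015, so the next rule applies.
Among Quinn and Halvorsen, by date of presenting credentials (earlier first): Quinn (2017-02-17) before Halvorsen (2020-03-16).
Full order: Obi, Tran, Baptiste, Quinn, Halvorsen.

Obi, Tran, Baptiste, Quinn, Halvorsen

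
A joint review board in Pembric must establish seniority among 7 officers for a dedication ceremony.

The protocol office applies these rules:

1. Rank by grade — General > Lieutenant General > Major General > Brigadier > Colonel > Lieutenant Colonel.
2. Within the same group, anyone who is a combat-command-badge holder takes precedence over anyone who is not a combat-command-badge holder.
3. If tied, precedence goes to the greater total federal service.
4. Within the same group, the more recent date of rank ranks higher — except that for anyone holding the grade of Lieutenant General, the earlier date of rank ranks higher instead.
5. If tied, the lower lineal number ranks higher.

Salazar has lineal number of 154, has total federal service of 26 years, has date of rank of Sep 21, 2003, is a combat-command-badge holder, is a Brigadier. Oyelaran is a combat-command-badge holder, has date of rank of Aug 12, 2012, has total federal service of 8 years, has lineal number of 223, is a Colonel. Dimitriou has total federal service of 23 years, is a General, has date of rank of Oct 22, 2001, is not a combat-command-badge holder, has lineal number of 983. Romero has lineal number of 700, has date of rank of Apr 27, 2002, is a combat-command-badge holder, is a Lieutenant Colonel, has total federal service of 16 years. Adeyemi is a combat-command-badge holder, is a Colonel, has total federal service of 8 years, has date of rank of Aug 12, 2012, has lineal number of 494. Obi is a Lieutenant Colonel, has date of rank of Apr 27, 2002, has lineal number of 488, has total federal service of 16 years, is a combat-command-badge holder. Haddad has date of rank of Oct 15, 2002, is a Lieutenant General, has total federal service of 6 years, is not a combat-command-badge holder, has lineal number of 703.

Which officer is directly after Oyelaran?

By grade: Dimitriou (General); then Haddad (Lieutenant General); then Salazar (Brigadier); then Oyelaran and Adeyemi (Colonel); then Obi and Romero (Lieutenant Colonel).
Oyelaran and Adeyemi are each a combat-command-badge holder, so the next rule applies.
Oyelaran and Adeyemi both have total federal service 8 years, so the next rule applies.
Oyelaran and Adeyemi both have date of rank Aug 12, 2012, so the next rule applies.
Among Oyelaran and Adeyemi, by lineal number (lower first): Oyelaran (223) before Adeyemi (494).
Obi and Romero are each a combat-command-badge holder, so the next rule applies.
Obi and Romero both have total federal service 16 years, so the next rule applies.
Obi and Romero both have date of rank Apr 27, 2002, so the next rule applies.
Among Obi and Romero, by lineal number (lower first): Obi (488) before Romero (700).
Order: Dimitriou, Haddad, Salazar, Oyelaran, Adeyemi, Obi, Romero.

Adeyemi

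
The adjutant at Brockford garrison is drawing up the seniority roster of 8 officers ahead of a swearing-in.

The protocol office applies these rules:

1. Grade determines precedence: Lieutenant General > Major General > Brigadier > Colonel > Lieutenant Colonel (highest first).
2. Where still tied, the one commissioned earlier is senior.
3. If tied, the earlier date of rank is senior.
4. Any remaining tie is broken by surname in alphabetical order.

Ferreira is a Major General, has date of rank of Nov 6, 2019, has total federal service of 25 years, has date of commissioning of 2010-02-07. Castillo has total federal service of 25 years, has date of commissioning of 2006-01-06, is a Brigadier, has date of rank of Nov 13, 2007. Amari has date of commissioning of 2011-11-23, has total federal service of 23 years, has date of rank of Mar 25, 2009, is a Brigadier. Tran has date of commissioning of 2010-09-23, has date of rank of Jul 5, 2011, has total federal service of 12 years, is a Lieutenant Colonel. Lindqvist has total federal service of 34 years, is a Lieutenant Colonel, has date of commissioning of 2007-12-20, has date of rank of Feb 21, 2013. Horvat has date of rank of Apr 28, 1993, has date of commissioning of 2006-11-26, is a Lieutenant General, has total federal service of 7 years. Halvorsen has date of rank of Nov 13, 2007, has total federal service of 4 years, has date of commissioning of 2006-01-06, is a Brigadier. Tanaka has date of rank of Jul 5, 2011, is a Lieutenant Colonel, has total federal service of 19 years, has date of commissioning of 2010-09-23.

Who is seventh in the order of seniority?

Tanaka

By grade: Horvat (Lieutenant General); then Ferreira (Major General); then Castillo, Halvorsen and Amari (Brigadier); then Lindqvist, Tanaka and Tran (Lieutenant Colonel).
Among Castillo, Halvorsen and Amari, by date of commissioning (earlier first): Castillo and Halvorsen (2006-01-06) before Amari (2011-11-23).
Castillo and Halvorsen both have date of rank Nov 13, 2007, so the next rule applies.
Among Castillo and Halvorsen, alphabetically by surname: Castillo before Halvorsen.
Among Lindqvist, Tanaka and Tran, by date of commissioning (earlier first): Lindqvist (2007-12-20) before Tanaka and Tran (2010-09-23).
Tanaka and Tran both have date of rank Jul 5, 2011, so the next rule applies.
Among Tanaka and Tran, alphabetically by surname: Tanaka before Tran.
Order: Horvat, Ferreira, Castillo, Halvorsen, Amari, Lindqvist, Tanaka, Tran.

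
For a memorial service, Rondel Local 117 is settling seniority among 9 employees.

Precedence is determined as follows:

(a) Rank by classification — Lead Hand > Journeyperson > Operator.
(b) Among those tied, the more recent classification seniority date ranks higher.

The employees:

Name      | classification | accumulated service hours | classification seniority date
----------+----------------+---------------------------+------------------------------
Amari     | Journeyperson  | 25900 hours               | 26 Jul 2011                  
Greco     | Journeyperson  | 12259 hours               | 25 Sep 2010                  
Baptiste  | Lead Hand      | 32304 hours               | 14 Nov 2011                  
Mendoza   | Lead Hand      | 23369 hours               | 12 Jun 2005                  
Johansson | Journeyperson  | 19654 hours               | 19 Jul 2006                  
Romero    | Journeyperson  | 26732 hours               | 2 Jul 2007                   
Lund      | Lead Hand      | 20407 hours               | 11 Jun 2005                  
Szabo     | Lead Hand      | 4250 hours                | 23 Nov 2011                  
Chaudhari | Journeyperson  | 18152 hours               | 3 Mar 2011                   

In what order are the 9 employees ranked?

Szabo, Baptiste, Mendoza, Lund, Amari, Chaudhari, Greco, Romero, Johansson

By classification: Szabo, Baptiste, Mendoza and Lund (Lead Hand); then Amari, Chaudhari, Greco, Romero and Johansson (Journeyperson).
Among Szabo, Baptiste, Mendoza and Lund, by classification seniority date (later first): Szabo (23 Nov 2011) before Baptiste (14 Nov 2011) before Mendoza (12 Jun 2005) before Lund (11 Jun 2005).
Among Amari, Chaudhari, Greco, Romero and Johansson, by classification seniority date (later first): Amari (26 Jul 2011) before Chaudhari (3 Mar 2011) before Greco (25 Sep 2010) before Romero (2 Jul 2007) before Johansson (19 Jul 2006).
Full order: Szabo, Baptiste, Mendoza, Lund, Amari, Chaudhari, Greco, Romero, Johansson.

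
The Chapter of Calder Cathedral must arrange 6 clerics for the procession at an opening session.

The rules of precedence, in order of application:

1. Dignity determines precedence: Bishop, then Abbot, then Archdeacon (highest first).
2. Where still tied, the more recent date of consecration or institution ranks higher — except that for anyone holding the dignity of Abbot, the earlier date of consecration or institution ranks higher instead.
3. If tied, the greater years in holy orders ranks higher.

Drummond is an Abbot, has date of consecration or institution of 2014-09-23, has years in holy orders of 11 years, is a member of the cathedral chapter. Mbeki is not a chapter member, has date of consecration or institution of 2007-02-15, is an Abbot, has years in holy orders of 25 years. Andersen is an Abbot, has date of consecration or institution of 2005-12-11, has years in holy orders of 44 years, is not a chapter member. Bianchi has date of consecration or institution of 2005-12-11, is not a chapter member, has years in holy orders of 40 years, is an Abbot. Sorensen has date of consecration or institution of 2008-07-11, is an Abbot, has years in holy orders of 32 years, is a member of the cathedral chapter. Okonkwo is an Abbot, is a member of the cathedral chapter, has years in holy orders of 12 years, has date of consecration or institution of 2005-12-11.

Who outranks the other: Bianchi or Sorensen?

By dignity: Andersen, Bianchi, Okonkwo, Mbeki, Sorensen and Drummond (Abbot).
Among Andersen, Bianchi, Okonkwo, Mbeki, Sorensen and Drummond, by date of consecration or institution (earlier first) (reversed rule for this group): Andersen, Bianchi and Okonkwo (2005-12-11) before Mbeki (2007-02-15) before Sorensen (2008-07-11) before Drummond (2014-09-23).
Among Andersen, Bianchi and Okonkwo, by years in holy orders (higher first): Andersen (44 years) before Bianchi (40 years) before Okonkwo (12 years).
So Bianchi takes precedence.

Bianchi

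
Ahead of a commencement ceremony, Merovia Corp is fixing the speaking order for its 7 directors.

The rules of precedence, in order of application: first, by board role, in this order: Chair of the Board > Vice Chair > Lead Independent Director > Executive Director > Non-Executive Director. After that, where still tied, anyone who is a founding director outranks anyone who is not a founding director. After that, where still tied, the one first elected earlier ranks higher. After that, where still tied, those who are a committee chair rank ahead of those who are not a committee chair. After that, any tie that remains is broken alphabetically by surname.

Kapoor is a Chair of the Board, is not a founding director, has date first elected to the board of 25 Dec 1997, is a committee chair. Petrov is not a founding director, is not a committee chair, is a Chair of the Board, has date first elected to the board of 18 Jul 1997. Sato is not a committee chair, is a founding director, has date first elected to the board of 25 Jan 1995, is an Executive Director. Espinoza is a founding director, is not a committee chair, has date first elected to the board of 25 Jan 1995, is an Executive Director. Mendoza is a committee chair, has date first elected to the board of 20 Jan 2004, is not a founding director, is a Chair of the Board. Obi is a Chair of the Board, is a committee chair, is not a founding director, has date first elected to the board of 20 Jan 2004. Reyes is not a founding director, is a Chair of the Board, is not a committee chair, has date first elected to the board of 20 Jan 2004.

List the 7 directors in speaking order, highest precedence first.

By board role: Petrov, Kapoor, Mendoza, Obi and Reyes (Chair of the Board); then Espinoza and Sato (Executive Director).
Petrov, Kapoor, Mendoza, Obi and Reyes are each not a founding director, so the next rule applies.
Among Petrov, Kapoor, Mendoza, Obi and Reyes, by date first elected to the board (earlier first): Petrov (18 Jul 1997) before Kapoor (25 Dec 1997) before Mendoza, Obi and Reyes (20 Jan 2004).
Among Mendoza, Obi and Reyes, a committee chair before not a committee chair: Mendoza and Obi (a committee chair) before Reyes (not a committee chair).
Among Mendoza and Obi, alphabetically by surname: Mendoza before Obi.
Espinoza and Sato are each a founding director, so the next rule applies.
Espinoza and Sato both have date first elected to the board 25 Jan 1995, so the next rule applies.
Espinoza and Sato are each not a committee chair, so the next rule applies.
Among Espinoza and Sato, alphabetically by surname: Espinoza before Sato.
Full order: Petrov, Kapoor, Mendoza, Obi, Reyes, Espinoza, Sato.

Petrov, Kapoor, Mendoza, Obi, Reyes, Espinoza, Sato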